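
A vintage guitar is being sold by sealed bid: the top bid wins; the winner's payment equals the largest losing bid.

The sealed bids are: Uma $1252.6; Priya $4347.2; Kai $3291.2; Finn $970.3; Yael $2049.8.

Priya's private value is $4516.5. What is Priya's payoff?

Highest bid: Priya at $4347.2, so Priya wins.
Second-highest bid: Kai at $3291.2 — that is the price the winner pays.
Priya's payoff = value − price = $4516.5 − $3291.2 = $1225.3.

$1225.3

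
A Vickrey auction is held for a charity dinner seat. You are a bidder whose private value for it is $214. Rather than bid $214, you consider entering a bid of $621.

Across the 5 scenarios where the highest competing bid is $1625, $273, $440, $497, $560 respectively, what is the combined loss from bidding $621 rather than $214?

The deviation costs you only when the competing bid falls strictly between $214 and $621; elsewhere both bids give the same outcome.
$1625: outcomes coincide → loss $0.
$273: truthful payoff $0, deviation payoff −$59 → loss $59.
$440: truthful payoff $0, deviation payoff −$226 → loss $226.
$497: truthful payoff $0, deviation payoff −$283 → loss $283.
$560: truthful payoff $0, deviation payoff −$346 → loss $346.
Total loss = $59 + $226 + $283 + $346 = $914.

$914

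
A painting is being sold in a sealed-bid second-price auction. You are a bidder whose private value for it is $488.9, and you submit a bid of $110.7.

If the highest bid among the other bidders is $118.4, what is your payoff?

$0

Your bid $110.7 is below the highest competing bid $118.4, so you lose.
A losing bidder pays nothing and receives nothing: payoff = $0.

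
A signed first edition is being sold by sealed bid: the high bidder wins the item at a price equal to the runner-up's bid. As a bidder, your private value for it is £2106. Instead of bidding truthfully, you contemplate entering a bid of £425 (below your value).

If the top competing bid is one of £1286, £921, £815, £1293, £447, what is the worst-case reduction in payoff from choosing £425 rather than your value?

£1659

£1286: truthful gives £820, deviation gives £0 → loss £820.
£921: truthful gives £1185, deviation gives £0 → loss £1185.
£815: truthful gives £1291, deviation gives £0 → loss £1291.
£1293: truthful gives £813, deviation gives £0 → loss £813.
£447: truthful gives £1659, deviation gives £0 → loss £1659.
Maximum loss: £1659.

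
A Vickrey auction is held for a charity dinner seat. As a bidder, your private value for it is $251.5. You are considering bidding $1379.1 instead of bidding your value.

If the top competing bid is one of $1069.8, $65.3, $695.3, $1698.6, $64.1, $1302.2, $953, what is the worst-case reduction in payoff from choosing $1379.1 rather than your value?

$1069.8: truthful gives $0, deviation gives −$818.3 → loss $818.3.
$65.3: same outcome either way → loss $0.
$695.3: truthful gives $0, deviation gives −$443.8 → loss $443.8.
$1698.6: same outcome either way → loss $0.
$64.1: same outcome either way → loss $0.
$1302.2: truthful gives $0, deviation gives −$1050.7 → loss $1050.7.
$953: truthful gives $0, deviation gives −$701.5 → loss $701.5.
Maximum loss: $1050.7.

$1050.7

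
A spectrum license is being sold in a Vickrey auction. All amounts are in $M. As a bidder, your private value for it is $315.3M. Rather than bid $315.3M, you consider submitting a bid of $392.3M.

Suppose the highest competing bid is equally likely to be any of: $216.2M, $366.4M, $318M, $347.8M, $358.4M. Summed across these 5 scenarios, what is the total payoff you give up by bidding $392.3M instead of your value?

$129.4M

The deviation costs you only when the competing bid falls strictly between $315.3M and $392.3M; elsewhere both bids give the same outcome.
$216.2M: outcomes coincide → loss $0M.
$366.4M: truthful payoff $0M, deviation payoff −$51.1M → loss $51.1M.
$318M: truthful payoff $0M, deviation payoff −$2.7M → loss $2.7M.
$347.8M: truthful payoff $0M, deviation payoff −$32.5M → loss $32.5M.
$358.4M: truthful payoff $0M, deviation payoff −$43.1M → loss $43.1M.
Total loss = $51.1M + $2.7M + $32.5M + $43.1M = $129.4M.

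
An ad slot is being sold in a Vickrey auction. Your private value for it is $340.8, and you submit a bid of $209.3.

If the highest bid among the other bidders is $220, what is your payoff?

Your bid $209.3 is below the highest competing bid $220, so you lose.
A losing bidder pays nothing and receives nothing: payoff = $0.

$0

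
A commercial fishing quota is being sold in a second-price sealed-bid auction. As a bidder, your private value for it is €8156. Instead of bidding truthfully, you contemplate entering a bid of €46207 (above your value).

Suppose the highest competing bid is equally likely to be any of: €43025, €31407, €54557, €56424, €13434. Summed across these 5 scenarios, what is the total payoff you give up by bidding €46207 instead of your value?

€63398

The deviation costs you only when the competing bid falls strictly between €8156 and €46207; elsewhere both bids give the same outcome.
€43025: truthful payoff €0, deviation payoff −€34869 → loss €34869.
€31407: truthful payoff €0, deviation payoff −€23251 → loss €23251.
€54557: outcomes coincide → loss €0.
€56424: outcomes coincide → loss €0.
€13434: truthful payoff €0, deviation payoff −€5278 → loss €5278.
Total loss = €34869 + €23251 + €5278 = €63398.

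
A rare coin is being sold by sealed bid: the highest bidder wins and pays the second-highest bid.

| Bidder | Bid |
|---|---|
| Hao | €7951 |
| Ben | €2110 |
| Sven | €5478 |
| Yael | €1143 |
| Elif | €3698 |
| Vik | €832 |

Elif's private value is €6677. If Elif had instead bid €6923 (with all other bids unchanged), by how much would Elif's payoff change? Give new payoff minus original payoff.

The highest bid among the other bidders is €7951; Elif's bid doesn't change that.
Original bid €3698: Elif is not highest (top rival bid is €7951); payoff €0.
Alternative bid €6923: Elif is not highest (top rival bid is €7951); payoff €0.
Change in payoff = €0 − (€0) = €0.

€0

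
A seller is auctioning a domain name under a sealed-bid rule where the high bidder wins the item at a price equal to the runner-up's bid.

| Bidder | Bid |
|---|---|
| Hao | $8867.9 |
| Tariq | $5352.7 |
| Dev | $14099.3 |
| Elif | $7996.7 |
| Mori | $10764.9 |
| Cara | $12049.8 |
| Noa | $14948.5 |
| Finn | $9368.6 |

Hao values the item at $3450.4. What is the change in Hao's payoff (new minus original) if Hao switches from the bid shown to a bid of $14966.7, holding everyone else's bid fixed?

−$11498.1

The highest bid among the other bidders is $14948.5; Hao's bid doesn't change that.
Original bid $8867.9: Hao is not highest (top rival bid is $14948.5); payoff $0.
Alternative bid $14966.7: Hao is highest, pays the top rival bid $14948.5; payoff $3450.4 − $14948.5 = −$11498.1.
Change in payoff = −$11498.1 − ($0) = −$11498.1.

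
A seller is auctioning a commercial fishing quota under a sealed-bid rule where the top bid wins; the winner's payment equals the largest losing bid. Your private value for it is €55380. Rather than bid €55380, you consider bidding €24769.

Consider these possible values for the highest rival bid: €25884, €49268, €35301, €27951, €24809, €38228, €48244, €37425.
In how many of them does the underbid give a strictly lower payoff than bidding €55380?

8

The deviation hurts exactly when the highest competing bid lies strictly between €24769 and €55380 — underbidding then forfeits a profitable win.
€25884: inside the interval → strictly worse (loss €29496).
€49268: inside the interval → strictly worse (loss €6112).
€35301: inside the interval → strictly worse (loss €20079).
€27951: inside the interval → strictly worse (loss €27429).
€24809: inside the interval → strictly worse (loss €30571).
€38228: inside the interval → strictly worse (loss €17152).
€48244: inside the interval → strictly worse (loss €7136).
€37425: inside the interval → strictly worse (loss €17955).
Count: 8.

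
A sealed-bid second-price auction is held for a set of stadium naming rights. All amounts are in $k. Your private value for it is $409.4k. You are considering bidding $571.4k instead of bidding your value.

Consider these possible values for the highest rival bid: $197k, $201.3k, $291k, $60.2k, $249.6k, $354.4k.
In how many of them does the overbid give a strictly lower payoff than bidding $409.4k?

0

The deviation hurts exactly when the highest competing bid lies strictly between $409.4k and $571.4k — overbidding then wins at a price above your value.
$197k: below both → same outcome either way.
$201.3k: below both → same outcome either way.
$291k: below both → same outcome either way.
$60.2k: below both → same outcome either way.
$249.6k: below both → same outcome either way.
$354.4k: below both → same outcome either way.
Count: 0.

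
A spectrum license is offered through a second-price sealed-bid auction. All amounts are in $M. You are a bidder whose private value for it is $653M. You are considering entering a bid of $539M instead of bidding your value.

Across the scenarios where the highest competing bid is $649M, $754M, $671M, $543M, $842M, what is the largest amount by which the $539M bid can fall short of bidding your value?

$110M

$649M: truthful gives $4M, deviation gives $0M → loss $4M.
$754M: same outcome either way → loss $0M.
$671M: same outcome either way → loss $0M.
$543M: truthful gives $110M, deviation gives $0M → loss $110M.
$842M: same outcome either way → loss $0M.
Maximum loss: $110M.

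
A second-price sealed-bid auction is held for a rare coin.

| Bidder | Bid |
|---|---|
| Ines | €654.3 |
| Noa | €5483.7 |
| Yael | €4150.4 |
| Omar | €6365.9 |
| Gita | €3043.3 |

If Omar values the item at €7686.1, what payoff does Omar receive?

Highest bid: Omar at €6365.9, so Omar wins.
Second-highest bid: Noa at €5483.7 — that is the price the winner pays.
Omar's payoff = value − price = €7686.1 − €5483.7 = €2202.4.

€2202.4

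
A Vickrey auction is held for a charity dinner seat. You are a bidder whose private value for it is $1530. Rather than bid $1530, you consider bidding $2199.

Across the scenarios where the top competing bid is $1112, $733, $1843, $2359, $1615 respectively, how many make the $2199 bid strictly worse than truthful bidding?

The deviation hurts exactly when the highest competing bid lies strictly between $1530 and $2199 — overbidding then wins at a price above your value.
$1112: below both → same outcome either way.
$733: below both → same outcome either way.
$1843: inside the interval → strictly worse (loss $313).
$2359: above both → same outcome either way.
$1615: inside the interval → strictly worse (loss $85).
Count: 2.

2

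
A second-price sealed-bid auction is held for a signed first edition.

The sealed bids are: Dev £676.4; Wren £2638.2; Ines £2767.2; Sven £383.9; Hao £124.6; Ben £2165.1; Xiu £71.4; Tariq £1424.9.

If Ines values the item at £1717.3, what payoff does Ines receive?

−£920.9

Highest bid: Ines at £2767.2, so Ines wins.
Second-highest bid: Wren at £2638.2 — that is the price the winner pays.
Ines's payoff = value − price = £1717.3 − £2638.2 = −£920.9.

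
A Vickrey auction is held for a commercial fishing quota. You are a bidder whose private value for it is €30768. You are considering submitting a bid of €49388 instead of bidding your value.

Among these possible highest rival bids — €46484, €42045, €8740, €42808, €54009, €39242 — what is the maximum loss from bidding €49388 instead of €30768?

€46484: truthful gives €0, deviation gives −€15716 → loss €15716.
€42045: truthful gives €0, deviation gives −€11277 → loss €11277.
€8740: same outcome either way → loss €0.
€42808: truthful gives €0, deviation gives −€12040 → loss €12040.
€54009: same outcome either way → loss €0.
€39242: truthful gives €0, deviation gives −€8474 → loss €8474.
Maximum loss: €15716.

€15716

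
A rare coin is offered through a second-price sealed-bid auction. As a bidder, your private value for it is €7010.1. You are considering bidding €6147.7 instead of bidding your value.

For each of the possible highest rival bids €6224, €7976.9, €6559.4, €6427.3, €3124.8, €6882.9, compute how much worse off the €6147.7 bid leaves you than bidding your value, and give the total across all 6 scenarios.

€1946.8

The deviation costs you only when the competing bid falls strictly between €6147.7 and €7010.1; elsewhere both bids give the same outcome.
€6224: truthful payoff €786.1, deviation payoff €0 → loss €786.1.
€7976.9: outcomes coincide → loss €0.
€6559.4: truthful payoff €450.7, deviation payoff €0 → loss €450.7.
€6427.3: truthful payoff €582.8, deviation payoff €0 → loss €582.8.
€3124.8: outcomes coincide → loss €0.
€6882.9: truthful payoff €127.2, deviation payoff €0 → loss €127.2.
Total loss = €786.1 + €450.7 + €582.8 + €127.2 = €1946.8.
In a second-price auction your bid sets only whether you win, not what you pay, so bidding your true value is weakly dominant.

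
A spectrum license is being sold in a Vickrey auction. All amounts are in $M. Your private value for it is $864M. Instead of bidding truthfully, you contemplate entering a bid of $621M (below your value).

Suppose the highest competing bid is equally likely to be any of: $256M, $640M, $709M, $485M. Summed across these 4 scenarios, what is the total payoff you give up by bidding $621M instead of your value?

$379M

The deviation costs you only when the competing bid falls strictly between $621M and $864M; elsewhere both bids give the same outcome.
$256M: outcomes coincide → loss $0M.
$640M: truthful payoff $224M, deviation payoff $0M → loss $224M.
$709M: truthful payoff $155M, deviation payoff $0M → loss $155M.
$485M: outcomes coincide → loss $0M.
Total loss = $224M + $155M = $379M.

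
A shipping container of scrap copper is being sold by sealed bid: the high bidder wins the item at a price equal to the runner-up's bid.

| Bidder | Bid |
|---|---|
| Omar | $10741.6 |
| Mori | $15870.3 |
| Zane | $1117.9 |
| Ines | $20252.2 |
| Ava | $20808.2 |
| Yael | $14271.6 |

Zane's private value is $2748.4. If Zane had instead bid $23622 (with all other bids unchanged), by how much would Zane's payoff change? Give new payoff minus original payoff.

−$18059.8

The highest bid among the other bidders is $20808.2; Zane's bid doesn't change that.
Original bid $1117.9: Zane is not highest (top rival bid is $20808.2); payoff $0.
Alternative bid $23622: Zane is highest, pays the top rival bid $20808.2; payoff $2748.4 − $20808.2 = −$18059.8.
Change in payoff = −$18059.8 − ($0) = −$18059.8.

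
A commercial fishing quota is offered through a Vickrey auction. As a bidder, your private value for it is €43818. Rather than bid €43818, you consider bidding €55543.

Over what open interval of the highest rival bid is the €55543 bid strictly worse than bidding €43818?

If the competing bid is below €43818, both bids win at the same price — no difference.
If it is above €55543, both bids lose — no difference.
If it lies strictly between €43818 and €55543, bidding your value loses (payoff 0) while bidding €55543 wins at a price above your value (payoff negative).
So the deviation strictly hurts on the open interval (€43818, €55543).
In a second-price auction your bid sets only whether you win, not what you pay, so bidding your true value is weakly dominant.

(€43818, €55543)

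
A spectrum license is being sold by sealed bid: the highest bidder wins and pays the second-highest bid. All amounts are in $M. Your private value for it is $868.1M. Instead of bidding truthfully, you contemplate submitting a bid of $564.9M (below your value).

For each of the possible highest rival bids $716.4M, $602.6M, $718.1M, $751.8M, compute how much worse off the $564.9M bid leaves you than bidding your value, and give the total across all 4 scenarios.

$683.5M

The deviation costs you only when the competing bid falls strictly between $564.9M and $868.1M; elsewhere both bids give the same outcome.
$716.4M: truthful payoff $151.7M, deviation payoff $0M → loss $151.7M.
$602.6M: truthful payoff $265.5M, deviation payoff $0M → loss $265.5M.
$718.1M: truthful payoff $150M, deviation payoff $0M → loss $150M.
$751.8M: truthful payoff $116.3M, deviation payoff $0M → loss $116.3M.
Total loss = $151.7M + $265.5M + $150M + $116.3M = $683.5M.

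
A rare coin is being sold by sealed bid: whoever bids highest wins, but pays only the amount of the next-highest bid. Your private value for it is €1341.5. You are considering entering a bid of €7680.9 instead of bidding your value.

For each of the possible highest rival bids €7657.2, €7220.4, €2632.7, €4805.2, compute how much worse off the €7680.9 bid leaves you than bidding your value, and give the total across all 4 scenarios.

The deviation costs you only when the competing bid falls strictly between €1341.5 and €7680.9; elsewhere both bids give the same outcome.
€7657.2: truthful payoff €0, deviation payoff −€6315.7 → loss €6315.7.
€7220.4: truthful payoff €0, deviation payoff −€5878.9 → loss €5878.9.
€2632.7: truthful payoff €0, deviation payoff −€1291.2 → loss €1291.2.
€4805.2: truthful payoff €0, deviation payoff −€3463.7 → loss €3463.7.
Total loss = €6315.7 + €5878.9 + €1291.2 + €3463.7 = €16949.5.
In a second-price auction your bid sets only whether you win, not what you pay, so bidding your true value is weakly dominant.

€16949.5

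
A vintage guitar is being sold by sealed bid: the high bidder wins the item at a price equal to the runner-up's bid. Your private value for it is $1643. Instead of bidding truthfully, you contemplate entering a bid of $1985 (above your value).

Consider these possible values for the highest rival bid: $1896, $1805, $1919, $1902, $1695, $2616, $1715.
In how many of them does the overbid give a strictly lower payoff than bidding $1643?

6

The deviation hurts exactly when the highest competing bid lies strictly between $1643 and $1985 — overbidding then wins at a price above your value.
$1896: inside the interval → strictly worse (loss $253).
$1805: inside the interval → strictly worse (loss $162).
$1919: inside the interval → strictly worse (loss $276).
$1902: inside the interval → strictly worse (loss $259).
$1695: inside the interval → strictly worse (loss $52).
$2616: above both → same outcome either way.
$1715: inside the interval → strictly worse (loss $72).
Count: 6.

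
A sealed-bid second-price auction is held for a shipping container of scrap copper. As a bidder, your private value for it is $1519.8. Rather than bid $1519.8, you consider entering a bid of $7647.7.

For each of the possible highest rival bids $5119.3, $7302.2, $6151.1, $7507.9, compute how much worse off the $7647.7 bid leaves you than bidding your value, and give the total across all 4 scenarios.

$20001.3

The deviation costs you only when the competing bid falls strictly between $1519.8 and $7647.7; elsewhere both bids give the same outcome.
$5119.3: truthful payoff $0, deviation payoff −$3599.5 → loss $3599.5.
$7302.2: truthful payoff $0, deviation payoff −$5782.4 → loss $5782.4.
$6151.1: truthful payoff $0, deviation payoff −$4631.3 → loss $4631.3.
$7507.9: truthful payoff $0, deviation payoff −$5988.1 → loss $5988.1.
Total loss = $3599.5 + $5782.4 + $4631.3 + $5988.1 = $20001.3.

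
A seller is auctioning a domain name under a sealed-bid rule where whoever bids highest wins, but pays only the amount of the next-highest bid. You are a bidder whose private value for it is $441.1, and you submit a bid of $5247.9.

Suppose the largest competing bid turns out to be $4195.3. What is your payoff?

Your bid $5247.9 exceeds the highest competing bid $4195.3, so you win.
In a second-price auction the winner pays the second-highest bid, $4195.3.
Payoff = value − price = $441.1 − $4195.3 = −$3754.2.

−$3754.2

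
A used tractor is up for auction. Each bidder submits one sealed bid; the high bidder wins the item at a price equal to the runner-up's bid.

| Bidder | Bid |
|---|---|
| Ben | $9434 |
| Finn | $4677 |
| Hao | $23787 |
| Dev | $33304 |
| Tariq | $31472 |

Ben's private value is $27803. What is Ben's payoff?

Highest bid: Dev at $33304, so Dev wins.
Second-highest bid: Tariq at $31472 — that is the price the winner pays.
Ben did not win, so Ben pays nothing and receives nothing: payoff $0.

$0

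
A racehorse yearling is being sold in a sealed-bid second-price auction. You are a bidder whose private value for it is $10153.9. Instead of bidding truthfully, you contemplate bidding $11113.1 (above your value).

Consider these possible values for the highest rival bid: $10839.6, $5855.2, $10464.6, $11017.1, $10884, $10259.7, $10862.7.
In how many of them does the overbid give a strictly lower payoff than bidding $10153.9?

6

The deviation hurts exactly when the highest competing bid lies strictly between $10153.9 and $11113.1 — overbidding then wins at a price above your value.
$10839.6: inside the interval → strictly worse (loss $685.7).
$5855.2: below both → same outcome either way.
$10464.6: inside the interval → strictly worse (loss $310.7).
$11017.1: inside the interval → strictly worse (loss $863.2).
$10884: inside the interval → strictly worse (loss $730.1).
$10259.7: inside the interval → strictly worse (loss $105.8).
$10862.7: inside the interval → strictly worse (loss $708.8).
Count: 6.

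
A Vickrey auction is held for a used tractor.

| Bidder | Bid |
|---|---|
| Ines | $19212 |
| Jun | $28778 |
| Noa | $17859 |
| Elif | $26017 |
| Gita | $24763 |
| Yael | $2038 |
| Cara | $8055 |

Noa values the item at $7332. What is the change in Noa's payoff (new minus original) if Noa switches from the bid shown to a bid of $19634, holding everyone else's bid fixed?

$0

The highest bid among the other bidders is $28778; Noa's bid doesn't change that.
Original bid $17859: Noa is not highest (top rival bid is $28778); payoff $0.
Alternative bid $19634: Noa is not highest (top rival bid is $28778); payoff $0.
Change in payoff = $0 − ($0) = $0.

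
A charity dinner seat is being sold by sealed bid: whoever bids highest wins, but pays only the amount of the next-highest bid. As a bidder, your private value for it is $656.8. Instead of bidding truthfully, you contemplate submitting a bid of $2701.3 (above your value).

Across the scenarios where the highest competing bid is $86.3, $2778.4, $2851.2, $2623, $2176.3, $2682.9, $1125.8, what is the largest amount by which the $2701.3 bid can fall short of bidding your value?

$2026.1

$86.3: same outcome either way → loss $0.
$2778.4: same outcome either way → loss $0.
$2851.2: same outcome either way → loss $0.
$2623: truthful gives $0, deviation gives −$1966.2 → loss $1966.2.
$2176.3: truthful gives $0, deviation gives −$1519.5 → loss $1519.5.
$2682.9: truthful gives $0, deviation gives −$2026.1 → loss $2026.1.
$1125.8: truthful gives $0, deviation gives −$469 → loss $469.
Maximum loss: $2026.1.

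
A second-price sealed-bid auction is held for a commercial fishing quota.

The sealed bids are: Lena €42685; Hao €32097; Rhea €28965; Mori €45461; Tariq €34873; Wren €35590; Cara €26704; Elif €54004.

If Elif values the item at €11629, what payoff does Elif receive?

−€33832

Highest bid: Elif at €54004, so Elif wins.
Second-highest bid: Mori at €45461 — that is the price the winner pays.
Elif's payoff = value − price = €11629 − €45461 = −€33832.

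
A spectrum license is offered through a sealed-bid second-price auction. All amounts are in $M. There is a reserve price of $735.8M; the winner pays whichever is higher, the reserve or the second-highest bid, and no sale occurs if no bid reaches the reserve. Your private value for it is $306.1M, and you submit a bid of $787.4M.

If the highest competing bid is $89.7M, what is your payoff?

−$429.7M

Your bid $787.4M is the highest and exceeds the reserve.
Price = max(second-highest bid, reserve) = max($89.7M, $735.8M) = $735.8M.
Payoff = $306.1M − $735.8M = −$429.7M.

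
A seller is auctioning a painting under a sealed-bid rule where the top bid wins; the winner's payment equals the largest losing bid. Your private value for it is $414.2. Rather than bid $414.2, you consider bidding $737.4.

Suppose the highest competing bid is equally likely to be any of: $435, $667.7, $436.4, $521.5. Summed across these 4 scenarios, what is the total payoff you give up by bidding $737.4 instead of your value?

The deviation costs you only when the competing bid falls strictly between $414.2 and $737.4; elsewhere both bids give the same outcome.
$435: truthful payoff $0, deviation payoff −$20.8 → loss $20.8.
$667.7: truthful payoff $0, deviation payoff −$253.5 → loss $253.5.
$436.4: truthful payoff $0, deviation payoff −$22.2 → loss $22.2.
$521.5: truthful payoff $0, deviation payoff −$107.3 → loss $107.3.
Total loss = $20.8 + $253.5 + $22.2 + $107.3 = $403.8.

$403.8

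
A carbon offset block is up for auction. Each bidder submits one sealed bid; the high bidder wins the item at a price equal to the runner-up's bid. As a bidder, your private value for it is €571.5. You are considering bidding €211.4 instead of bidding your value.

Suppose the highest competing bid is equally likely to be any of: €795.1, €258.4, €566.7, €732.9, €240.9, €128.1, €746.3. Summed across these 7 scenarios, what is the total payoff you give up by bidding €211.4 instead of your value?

The deviation costs you only when the competing bid falls strictly between €211.4 and €571.5; elsewhere both bids give the same outcome.
€795.1: outcomes coincide → loss €0.
€258.4: truthful payoff €313.1, deviation payoff €0 → loss €313.1.
€566.7: truthful payoff €4.8, deviation payoff €0 → loss €4.8.
€732.9: outcomes coincide → loss €0.
€240.9: truthful payoff €330.6, deviation payoff €0 → loss €330.6.
€128.1: outcomes coincide → loss €0.
€746.3: outcomes coincide → loss €0.
Total loss = €313.1 + €4.8 + €330.6 = €648.5.

€648.5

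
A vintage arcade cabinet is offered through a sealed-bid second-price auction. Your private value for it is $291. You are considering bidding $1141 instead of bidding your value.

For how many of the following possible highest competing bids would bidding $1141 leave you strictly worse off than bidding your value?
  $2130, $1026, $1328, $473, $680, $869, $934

5

The deviation hurts exactly when the highest competing bid lies strictly between $291 and $1141 — overbidding then wins at a price above your value.
$2130: above both → same outcome either way.
$1026: inside the interval → strictly worse (loss $735).
$1328: above both → same outcome either way.
$473: inside the interval → strictly worse (loss $182).
$680: inside the interval → strictly worse (loss $389).
$869: inside the interval → strictly worse (loss $578).
$934: inside the interval → strictly worse (loss $643).
Count: 5.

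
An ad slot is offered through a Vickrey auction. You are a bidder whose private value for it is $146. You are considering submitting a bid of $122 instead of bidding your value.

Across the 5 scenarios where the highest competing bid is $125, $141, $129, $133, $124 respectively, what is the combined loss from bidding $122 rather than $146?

The deviation costs you only when the competing bid falls strictly between $122 and $146; elsewhere both bids give the same outcome.
$125: truthful payoff $21, deviation payoff $0 → loss $21.
$141: truthful payoff $5, deviation payoff $0 → loss $5.
$129: truthful payoff $17, deviation payoff $0 → loss $17.
$133: truthful payoff $13, deviation payoff $0 → loss $13.
$124: truthful payoff $22, deviation payoff $0 → loss $22.
Total loss = $21 + $5 + $17 + $13 + $22 = $78.
Because the price is fixed by the runner-up's bid, deviating from your value can only change a good outcome into a bad one — never the reverse.

$78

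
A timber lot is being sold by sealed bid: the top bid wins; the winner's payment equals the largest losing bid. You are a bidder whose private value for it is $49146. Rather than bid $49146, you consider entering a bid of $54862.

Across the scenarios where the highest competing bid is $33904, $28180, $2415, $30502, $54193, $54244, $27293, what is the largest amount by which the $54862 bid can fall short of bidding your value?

$5098

$33904: same outcome either way → loss $0.
$28180: same outcome either way → loss $0.
$2415: same outcome either way → loss $0.
$30502: same outcome either way → loss $0.
$54193: truthful gives $0, deviation gives −$5047 → loss $5047.
$54244: truthful gives $0, deviation gives −$5098 → loss $5098.
$27293: same outcome either way → loss $0.
Maximum loss: $5098.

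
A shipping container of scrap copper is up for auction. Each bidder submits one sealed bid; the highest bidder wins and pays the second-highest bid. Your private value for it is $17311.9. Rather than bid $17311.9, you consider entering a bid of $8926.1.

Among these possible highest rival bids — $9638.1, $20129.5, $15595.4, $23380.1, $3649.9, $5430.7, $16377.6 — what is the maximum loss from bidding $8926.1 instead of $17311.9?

$7673.8

$9638.1: truthful gives $7673.8, deviation gives $0 → loss $7673.8.
$20129.5: same outcome either way → loss $0.
$15595.4: truthful gives $1716.5, deviation gives $0 → loss $1716.5.
$23380.1: same outcome either way → loss $0.
$3649.9: same outcome either way → loss $0.
$5430.7: same outcome either way → loss $0.
$16377.6: truthful gives $934.3, deviation gives $0 → loss $934.3.
Maximum loss: $7673.8.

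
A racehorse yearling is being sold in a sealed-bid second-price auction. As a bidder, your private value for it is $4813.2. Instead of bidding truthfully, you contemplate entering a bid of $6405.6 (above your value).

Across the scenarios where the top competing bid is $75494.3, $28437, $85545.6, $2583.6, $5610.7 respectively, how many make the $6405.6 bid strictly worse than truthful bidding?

1

The deviation hurts exactly when the highest competing bid lies strictly between $4813.2 and $6405.6 — overbidding then wins at a price above your value.
$75494.3: above both → same outcome either way.
$28437: above both → same outcome either way.
$85545.6: above both → same outcome either way.
$2583.6: below both → same outcome either way.
$5610.7: inside the interval → strictly worse (loss $797.5).
Count: 1.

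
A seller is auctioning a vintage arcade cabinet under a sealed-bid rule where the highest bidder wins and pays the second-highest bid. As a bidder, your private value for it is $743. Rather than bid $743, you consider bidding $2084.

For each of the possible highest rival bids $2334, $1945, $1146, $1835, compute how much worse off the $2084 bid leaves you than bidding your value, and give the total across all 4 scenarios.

The deviation costs you only when the competing bid falls strictly between $743 and $2084; elsewhere both bids give the same outcome.
$2334: outcomes coincide → loss $0.
$1945: truthful payoff $0, deviation payoff −$1202 → loss $1202.
$1146: truthful payoff $0, deviation payoff −$403 → loss $403.
$1835: truthful payoff $0, deviation payoff −$1092 → loss $1092.
Total loss = $1202 + $403 + $1092 = $2697.
In a second-price auction your bid sets only whether you win, not what you pay, so bidding your true value is weakly dominant.

$2697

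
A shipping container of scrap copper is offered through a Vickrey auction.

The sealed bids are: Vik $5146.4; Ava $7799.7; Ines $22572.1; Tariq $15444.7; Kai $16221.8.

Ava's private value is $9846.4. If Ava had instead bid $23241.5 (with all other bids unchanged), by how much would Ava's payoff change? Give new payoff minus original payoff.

The highest bid among the other bidders is $22572.1; Ava's bid doesn't change that.
Original bid $7799.7: Ava is not highest (top rival bid is $22572.1); payoff $0.
Alternative bid $23241.5: Ava is highest, pays the top rival bid $22572.1; payoff $9846.4 − $22572.1 = −$12725.7.
Change in payoff = −$12725.7 − ($0) = −$12725.7.

−$12725.7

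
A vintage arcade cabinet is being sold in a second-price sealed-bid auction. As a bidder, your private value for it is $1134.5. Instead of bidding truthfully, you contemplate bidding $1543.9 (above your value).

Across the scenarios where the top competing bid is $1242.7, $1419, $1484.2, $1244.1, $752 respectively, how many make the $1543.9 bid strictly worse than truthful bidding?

4

The deviation hurts exactly when the highest competing bid lies strictly between $1134.5 and $1543.9 — overbidding then wins at a price above your value.
$1242.7: inside the interval → strictly worse (loss $108.2).
$1419: inside the interval → strictly worse (loss $284.5).
$1484.2: inside the interval → strictly worse (loss $349.7).
$1244.1: inside the interval → strictly worse (loss $109.6).
$752: below both → same outcome either way.
Count: 4.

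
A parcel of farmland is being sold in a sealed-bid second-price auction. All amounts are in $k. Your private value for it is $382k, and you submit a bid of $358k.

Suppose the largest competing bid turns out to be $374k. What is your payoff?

$0k

Your bid $358k is below the highest competing bid $374k, so you lose.
A losing bidder pays nothing and receives nothing: payoff = $0k.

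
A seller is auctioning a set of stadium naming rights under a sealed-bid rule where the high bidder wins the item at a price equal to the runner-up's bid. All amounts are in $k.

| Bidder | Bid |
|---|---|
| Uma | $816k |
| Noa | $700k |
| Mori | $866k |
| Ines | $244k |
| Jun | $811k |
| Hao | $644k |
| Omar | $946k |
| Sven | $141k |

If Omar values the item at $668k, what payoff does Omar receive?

Highest bid: Omar at $946k, so Omar wins.
Second-highest bid: Mori at $866k — that is the price the winner pays.
Omar's payoff = value − price = $668k − $866k = −$198k.

−$198k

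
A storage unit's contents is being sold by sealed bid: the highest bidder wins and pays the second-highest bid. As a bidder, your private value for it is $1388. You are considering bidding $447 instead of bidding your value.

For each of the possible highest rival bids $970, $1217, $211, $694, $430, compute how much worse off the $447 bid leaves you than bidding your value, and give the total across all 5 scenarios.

The deviation costs you only when the competing bid falls strictly between $447 and $1388; elsewhere both bids give the same outcome.
$970: truthful payoff $418, deviation payoff $0 → loss $418.
$1217: truthful payoff $171, deviation payoff $0 → loss $171.
$211: outcomes coincide → loss $0.
$694: truthful payoff $694, deviation payoff $0 → loss $694.
$430: outcomes coincide → loss $0.
Total loss = $418 + $171 + $694 = $1283.
Truthful bidding weakly dominates here: raising your bid can only win items priced above your value, and lowering it can only forfeit items priced below.

$1283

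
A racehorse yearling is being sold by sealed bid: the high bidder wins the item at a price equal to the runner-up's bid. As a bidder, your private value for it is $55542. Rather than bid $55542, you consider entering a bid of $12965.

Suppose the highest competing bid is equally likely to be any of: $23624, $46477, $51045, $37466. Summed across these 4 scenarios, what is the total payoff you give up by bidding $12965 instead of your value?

The deviation costs you only when the competing bid falls strictly between $12965 and $55542; elsewhere both bids give the same outcome.
$23624: truthful payoff $31918, deviation payoff $0 → loss $31918.
$46477: truthful payoff $9065, deviation payoff $0 → loss $9065.
$51045: truthful payoff $4497, deviation payoff $0 → loss $4497.
$37466: truthful payoff $18076, deviation payoff $0 → loss $18076.
Total loss = $31918 + $9065 + $4497 + $18076 = $63556.

$63556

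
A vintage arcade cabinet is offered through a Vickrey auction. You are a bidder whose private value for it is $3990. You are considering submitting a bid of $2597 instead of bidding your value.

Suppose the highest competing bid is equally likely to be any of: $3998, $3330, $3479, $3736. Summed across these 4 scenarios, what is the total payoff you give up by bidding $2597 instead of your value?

The deviation costs you only when the competing bid falls strictly between $2597 and $3990; elsewhere both bids give the same outcome.
$3998: outcomes coincide → loss $0.
$3330: truthful payoff $660, deviation payoff $0 → loss $660.
$3479: truthful payoff $511, deviation payoff $0 → loss $511.
$3736: truthful payoff $254, deviation payoff $0 → loss $254.
Total loss = $660 + $511 + $254 = $1425.

$1425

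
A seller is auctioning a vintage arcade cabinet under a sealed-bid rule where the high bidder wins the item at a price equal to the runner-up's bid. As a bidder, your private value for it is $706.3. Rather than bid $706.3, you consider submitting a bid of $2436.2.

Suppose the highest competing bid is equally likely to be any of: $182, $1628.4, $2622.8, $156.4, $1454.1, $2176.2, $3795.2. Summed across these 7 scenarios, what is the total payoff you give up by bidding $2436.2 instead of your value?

$3139.8

The deviation costs you only when the competing bid falls strictly between $706.3 and $2436.2; elsewhere both bids give the same outcome.
$182: outcomes coincide → loss $0.
$1628.4: truthful payoff $0, deviation payoff −$922.1 → loss $922.1.
$2622.8: outcomes coincide → loss $0.
$156.4: outcomes coincide → loss $0.
$1454.1: truthful payoff $0, deviation payoff −$747.8 → loss $747.8.
$2176.2: truthful payoff $0, deviation payoff −$1469.9 → loss $1469.9.
$3795.2: outcomes coincide → loss $0.
Total loss = $922.1 + $747.8 + $1469.9 = $3139.8.
Truthful bidding weakly dominates here: raising your bid can only win items priced above your value, and lowering it can only forfeit items priced below.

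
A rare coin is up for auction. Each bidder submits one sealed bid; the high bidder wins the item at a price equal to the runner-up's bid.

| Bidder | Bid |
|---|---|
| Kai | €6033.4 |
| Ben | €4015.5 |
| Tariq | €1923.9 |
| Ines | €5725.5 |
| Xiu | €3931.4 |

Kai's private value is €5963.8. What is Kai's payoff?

€238.3

Highest bid: Kai at €6033.4, so Kai wins.
Second-highest bid: Ines at €5725.5 — that is the price the winner pays.
Kai's payoff = value − price = €5963.8 − €5725.5 = €238.3.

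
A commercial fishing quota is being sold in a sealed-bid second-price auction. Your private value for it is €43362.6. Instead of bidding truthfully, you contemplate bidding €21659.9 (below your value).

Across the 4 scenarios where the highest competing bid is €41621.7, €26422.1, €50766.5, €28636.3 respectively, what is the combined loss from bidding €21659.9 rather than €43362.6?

The deviation costs you only when the competing bid falls strictly between €21659.9 and €43362.6; elsewhere both bids give the same outcome.
€41621.7: truthful payoff €1740.9, deviation payoff €0 → loss €1740.9.
€26422.1: truthful payoff €16940.5, deviation payoff €0 → loss €16940.5.
€50766.5: outcomes coincide → loss €0.
€28636.3: truthful payoff €14726.3, deviation payoff €0 → loss €14726.3.
Total loss = €1740.9 + €16940.5 + €14726.3 = €33407.7.

€33407.7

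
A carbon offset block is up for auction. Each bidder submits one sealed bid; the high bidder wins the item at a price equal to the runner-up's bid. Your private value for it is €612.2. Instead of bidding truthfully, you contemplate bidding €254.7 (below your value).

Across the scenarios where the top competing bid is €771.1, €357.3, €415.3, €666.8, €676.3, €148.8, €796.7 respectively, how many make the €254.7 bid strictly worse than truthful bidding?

The deviation hurts exactly when the highest competing bid lies strictly between €254.7 and €612.2 — underbidding then forfeits a profitable win.
€771.1: above both → same outcome either way.
€357.3: inside the interval → strictly worse (loss €254.9).
€415.3: inside the interval → strictly worse (loss €196.9).
€666.8: above both → same outcome either way.
€676.3: above both → same outcome either way.
€148.8: below both → same outcome either way.
€796.7: above both → same outcome either way.
Count: 2.

2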